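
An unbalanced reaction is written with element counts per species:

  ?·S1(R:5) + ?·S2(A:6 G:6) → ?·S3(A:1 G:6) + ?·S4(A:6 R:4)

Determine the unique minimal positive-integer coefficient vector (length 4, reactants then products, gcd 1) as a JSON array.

Coefficients: [4, 6, 6, 5]

A: 4·0+6·6 = 36 | 6·1+5·6 = 36
R: 4·5+6·0 = 20 | 6·0+5·4 = 20
G: 4·0+6·6 = 36 | 6·6+5·0 = 36
gcd(4,6,6,5) = 1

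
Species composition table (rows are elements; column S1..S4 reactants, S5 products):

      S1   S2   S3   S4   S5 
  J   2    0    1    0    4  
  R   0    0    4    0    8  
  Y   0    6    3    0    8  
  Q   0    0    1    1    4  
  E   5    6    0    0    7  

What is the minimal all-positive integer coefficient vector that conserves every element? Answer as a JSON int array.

Coefficients: [3, 1, 6, 6, 3]

J: 3·2+1·0+6·1+6·0 = 12 | 3·4 = 12
R: 3·0+1·0+6·4+6·0 = 24 | 3·8 = 24
Y: 3·0+1·6+6·3+6·0 = 24 | 3·8 = 24
Q: 3·0+1·0+6·1+6·1 = 12 | 3·4 = 12
E: 3·5+1·6+6·0+6·0 = 21 | 3·7 = 21
gcd(3,1,6,6,3) = 1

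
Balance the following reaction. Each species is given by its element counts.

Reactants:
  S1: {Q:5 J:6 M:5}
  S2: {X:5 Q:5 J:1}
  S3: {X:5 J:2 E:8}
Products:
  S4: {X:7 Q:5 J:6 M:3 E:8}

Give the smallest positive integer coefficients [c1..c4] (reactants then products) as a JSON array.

Coefficients: [3, 2, 5, 5]

X: 3·0+2·5+5·5 = 35 | 5·7 = 35
Q: 3·5+2·5+5·0 = 25 | 5·5 = 25
J: 3·6+2·1+5·2 = 30 | 5·6 = 30
M: 3·5+2·0+5·0 = 15 | 5·3 = 15
E: 3·0+2·0+5·8 = 40 | 5·8 = 40
gcd(3,2,5,5) = 1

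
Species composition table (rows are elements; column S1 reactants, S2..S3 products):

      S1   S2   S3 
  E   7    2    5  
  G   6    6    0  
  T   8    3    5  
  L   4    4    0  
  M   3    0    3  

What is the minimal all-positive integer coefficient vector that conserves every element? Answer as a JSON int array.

Coefficients: [1, 1, 1]

E: 1·7 = 7 | 1·2+1·5 = 7
G: 1·6 = 6 | 1·6+1·0 = 6
T: 1·8 = 8 | 1·3+1·5 = 8
L: 1·4 = 4 | 1·4+1·0 = 4
M: 1·3 = 3 | 1·0+1·3 = 3
gcd(1,1,1) = 1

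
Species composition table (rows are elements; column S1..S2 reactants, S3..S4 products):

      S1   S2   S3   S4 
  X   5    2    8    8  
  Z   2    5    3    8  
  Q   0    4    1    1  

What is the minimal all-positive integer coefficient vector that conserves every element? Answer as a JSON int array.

Coefficients: [6, 1, 3, 1]

X: 6·5+1·2 = 32 | 3·8+1·8 = 32
Z: 6·2+1·5 = 17 | 3·3+1·8 = 17
Q: 6·0+1·4 = 4 | 3·1+1·1 = 4
gcd(6,1,3,1) = 1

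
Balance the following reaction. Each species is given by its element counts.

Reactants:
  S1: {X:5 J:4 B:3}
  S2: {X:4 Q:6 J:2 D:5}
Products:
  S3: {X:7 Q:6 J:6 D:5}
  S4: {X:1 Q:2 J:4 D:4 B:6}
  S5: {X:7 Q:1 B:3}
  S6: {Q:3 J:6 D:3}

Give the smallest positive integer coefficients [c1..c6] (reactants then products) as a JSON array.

X: 6·5+5·4 = 50 | 3·7+1·1+4·7+2·0 = 50
Q: 6·0+5·6 = 30 | 3·6+1·2+4·1+2·3 = 30
J: 6·4+5·2 = 34 | 3·6+1·4+4·0+2·6 = 34
D: 6·0+5·5 = 25 | 3·5+1·4+4·0+2·3 = 25
B: 6·3+5·0 = 18 | 3·0+1·6+4·3+2·0 = 18
gcd(6,5,3,1,4,2) = 1

Coefficients: [6, 5, 3, 1, 4, 2]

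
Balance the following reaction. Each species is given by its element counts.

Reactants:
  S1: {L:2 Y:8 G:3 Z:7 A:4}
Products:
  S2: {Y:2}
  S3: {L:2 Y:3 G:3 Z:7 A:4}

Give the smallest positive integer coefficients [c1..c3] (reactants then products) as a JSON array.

L: 2·2 = 4 | 5·0+2·2 = 4
Y: 2·8 = 16 | 5·2+2·3 = 16
G: 2·3 = 6 | 5·0+2·3 = 6
Z: 2·7 = 14 | 5·0+2·7 = 14
A: 2·4 = 8 | 5·0+2·4 = 8
gcd(2,5,2) = 1

Coefficients: [2, 5, 2]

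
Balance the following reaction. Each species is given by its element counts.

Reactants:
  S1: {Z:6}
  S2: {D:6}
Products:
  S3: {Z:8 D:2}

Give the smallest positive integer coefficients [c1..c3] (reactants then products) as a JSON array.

Z: 4·6+1·0 = 24 | 3·8 = 24
D: 4·0+1·6 = 6 | 3·2 = 6
gcd(4,1,3) = 1

Coefficients: [4, 1, 3]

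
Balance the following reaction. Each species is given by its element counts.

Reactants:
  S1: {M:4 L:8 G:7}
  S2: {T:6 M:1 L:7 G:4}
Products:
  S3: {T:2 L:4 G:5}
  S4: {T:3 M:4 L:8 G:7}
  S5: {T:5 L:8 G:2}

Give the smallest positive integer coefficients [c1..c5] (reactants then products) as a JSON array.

T: 3·0+4·6 = 24 | 1·2+4·3+2·5 = 24
M: 3·4+4·1 = 16 | 1·0+4·4+2·0 = 16
L: 3·8+4·7 = 52 | 1·4+4·8+2·8 = 52
G: 3·7+4·4 = 37 | 1·5+4·7+2·2 = 37
gcd(3,4,1,4,2) = 1

Coefficients: [3, 4, 1, 4, 2]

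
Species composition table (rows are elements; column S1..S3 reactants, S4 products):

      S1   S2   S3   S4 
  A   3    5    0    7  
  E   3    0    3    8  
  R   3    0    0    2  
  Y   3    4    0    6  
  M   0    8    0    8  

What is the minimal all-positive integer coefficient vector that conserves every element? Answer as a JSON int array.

A: 2·3+3·5+6·0 = 21 | 3·7 = 21
E: 2·3+3·0+6·3 = 24 | 3·8 = 24
R: 2·3+3·0+6·0 = 6 | 3·2 = 6
Y: 2·3+3·4+6·0 = 18 | 3·6 = 18
M: 2·0+3·8+6·0 = 24 | 3·8 = 24
gcd(2,3,6,3) = 1

Coefficients: [2, 3, 6, 3]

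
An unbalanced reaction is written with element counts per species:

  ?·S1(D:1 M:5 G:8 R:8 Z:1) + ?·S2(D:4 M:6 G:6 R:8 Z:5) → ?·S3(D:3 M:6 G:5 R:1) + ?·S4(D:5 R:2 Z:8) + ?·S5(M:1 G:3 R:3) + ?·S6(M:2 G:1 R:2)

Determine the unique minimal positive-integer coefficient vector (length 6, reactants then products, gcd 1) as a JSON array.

D: 1·1+3·4 = 13 | 1·3+2·5+5·0+6·0 = 13
M: 1·5+3·6 = 23 | 1·6+2·0+5·1+6·2 = 23
G: 1·8+3·6 = 26 | 1·5+2·0+5·3+6·1 = 26
R: 1·8+3·8 = 32 | 1·1+2·2+5·3+6·2 = 32
Z: 1·1+3·5 = 16 | 1·0+2·8+5·0+6·0 = 16
gcd(1,3,1,2,5,6) = 1

Coefficients: [1, 3, 1, 2, 5, 6]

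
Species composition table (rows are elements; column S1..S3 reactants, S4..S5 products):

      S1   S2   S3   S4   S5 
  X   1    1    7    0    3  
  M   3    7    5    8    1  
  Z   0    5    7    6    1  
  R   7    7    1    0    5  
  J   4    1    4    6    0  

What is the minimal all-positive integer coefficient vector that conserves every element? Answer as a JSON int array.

X: 2·1+2·1+2·7 = 18 | 3·0+6·3 = 18
M: 2·3+2·7+2·5 = 30 | 3·8+6·1 = 30
Z: 2·0+2·5+2·7 = 24 | 3·6+6·1 = 24
R: 2·7+2·7+2·1 = 30 | 3·0+6·5 = 30
J: 2·4+2·1+2·4 = 18 | 3·6+6·0 = 18
gcd(2,2,2,3,6) = 1

Coefficients: [2, 2, 2, 3, 6]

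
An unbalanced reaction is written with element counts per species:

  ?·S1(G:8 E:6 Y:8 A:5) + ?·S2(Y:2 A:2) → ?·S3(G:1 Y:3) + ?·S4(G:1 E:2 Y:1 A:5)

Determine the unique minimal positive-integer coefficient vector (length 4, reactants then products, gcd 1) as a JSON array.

Coefficients: [1, 5, 5, 3]

G: 1·8+5·0 = 8 | 5·1+3·1 = 8
E: 1·6+5·0 = 6 | 5·0+3·2 = 6
Y: 1·8+5·2 = 18 | 5·3+3·1 = 18
A: 1·5+5·2 = 15 | 5·0+3·5 = 15
gcd(1,5,5,3) = 1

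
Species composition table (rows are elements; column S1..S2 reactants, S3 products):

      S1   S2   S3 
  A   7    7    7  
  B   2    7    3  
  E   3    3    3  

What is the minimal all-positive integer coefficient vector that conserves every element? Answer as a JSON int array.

A: 4·7+1·7 = 35 | 5·7 = 35
B: 4·2+1·7 = 15 | 5·3 = 15
E: 4·3+1·3 = 15 | 5·3 = 15
gcd(4,1,5) = 1

Coefficients: [4, 1, 5]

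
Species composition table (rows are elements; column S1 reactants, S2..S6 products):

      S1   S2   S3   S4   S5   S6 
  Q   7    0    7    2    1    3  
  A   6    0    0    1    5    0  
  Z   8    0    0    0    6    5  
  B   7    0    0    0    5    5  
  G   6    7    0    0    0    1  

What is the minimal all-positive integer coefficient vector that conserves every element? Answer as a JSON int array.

Q: 5·7 = 35 | 4·0+2·7+5·2+5·1+2·3 = 35
A: 5·6 = 30 | 4·0+2·0+5·1+5·5+2·0 = 30
Z: 5·8 = 40 | 4·0+2·0+5·0+5·6+2·5 = 40
B: 5·7 = 35 | 4·0+2·0+5·0+5·5+2·5 = 35
G: 5·6 = 30 | 4·7+2·0+5·0+5·0+2·1 = 30
gcd(5,4,2,5,5,2) = 1

Coefficients: [5, 4, 2, 5, 5, 2]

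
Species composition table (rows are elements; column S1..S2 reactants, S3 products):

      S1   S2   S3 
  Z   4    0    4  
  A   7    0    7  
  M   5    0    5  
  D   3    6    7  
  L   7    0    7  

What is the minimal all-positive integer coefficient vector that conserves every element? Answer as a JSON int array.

Coefficients: [3, 2, 3]

Z: 3·4+2·0 = 12 | 3·4 = 12
A: 3·7+2·0 = 21 | 3·7 = 21
M: 3·5+2·0 = 15 | 3·5 = 15
D: 3·3+2·6 = 21 | 3·7 = 21
L: 3·7+2·0 = 21 | 3·7 = 21
gcd(3,2,3) = 1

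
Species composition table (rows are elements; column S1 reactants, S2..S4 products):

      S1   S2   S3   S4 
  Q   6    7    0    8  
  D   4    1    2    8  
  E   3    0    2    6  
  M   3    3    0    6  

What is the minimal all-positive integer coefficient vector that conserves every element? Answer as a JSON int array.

Q: 6·6 = 36 | 4·7+6·0+1·8 = 36
D: 6·4 = 24 | 4·1+6·2+1·8 = 24
E: 6·3 = 18 | 4·0+6·2+1·6 = 18
M: 6·3 = 18 | 4·3+6·0+1·6 = 18
gcd(6,4,6,1) = 1

Coefficients: [6, 4, 6, 1]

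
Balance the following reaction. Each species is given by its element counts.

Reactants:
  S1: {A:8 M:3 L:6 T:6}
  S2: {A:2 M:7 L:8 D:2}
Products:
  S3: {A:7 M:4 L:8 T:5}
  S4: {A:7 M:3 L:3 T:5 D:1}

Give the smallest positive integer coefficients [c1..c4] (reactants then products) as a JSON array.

Coefficients: [5, 1, 4, 2]

A: 5·8+1·2 = 42 | 4·7+2·7 = 42
M: 5·3+1·7 = 22 | 4·4+2·3 = 22
L: 5·6+1·8 = 38 | 4·8+2·3 = 38
T: 5·6+1·0 = 30 | 4·5+2·5 = 30
D: 5·0+1·2 = 2 | 4·0+2·1 = 2
gcd(5,1,4,2) = 1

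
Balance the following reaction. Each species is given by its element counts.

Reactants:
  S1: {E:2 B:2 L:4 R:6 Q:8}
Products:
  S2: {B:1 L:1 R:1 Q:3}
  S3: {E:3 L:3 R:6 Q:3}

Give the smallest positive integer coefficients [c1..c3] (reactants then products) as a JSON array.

Coefficients: [3, 6, 2]

E: 3·2 = 6 | 6·0+2·3 = 6
B: 3·2 = 6 | 6·1+2·0 = 6
L: 3·4 = 12 | 6·1+2·3 = 12
R: 3·6 = 18 | 6·1+2·6 = 18
Q: 3·8 = 24 | 6·3+2·3 = 24
gcd(3,6,2) = 1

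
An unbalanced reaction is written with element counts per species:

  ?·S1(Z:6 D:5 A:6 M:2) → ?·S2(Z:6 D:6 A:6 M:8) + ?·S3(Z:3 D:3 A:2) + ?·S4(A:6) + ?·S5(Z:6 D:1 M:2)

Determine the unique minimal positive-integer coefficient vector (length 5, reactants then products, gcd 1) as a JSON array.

Z: 5·6 = 30 | 1·6+6·3+2·0+1·6 = 30
D: 5·5 = 25 | 1·6+6·3+2·0+1·1 = 25
A: 5·6 = 30 | 1·6+6·2+2·6+1·0 = 30
M: 5·2 = 10 | 1·8+6·0+2·0+1·2 = 10
gcd(5,1,6,2,1) = 1

Coefficients: [5, 1, 6, 2, 1]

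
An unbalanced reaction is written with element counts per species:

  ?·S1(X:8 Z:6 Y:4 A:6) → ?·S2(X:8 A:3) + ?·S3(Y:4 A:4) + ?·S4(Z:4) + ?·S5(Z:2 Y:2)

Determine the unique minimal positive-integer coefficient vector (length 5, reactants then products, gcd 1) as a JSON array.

X: 4·8 = 32 | 4·8+3·0+5·0+2·0 = 32
Z: 4·6 = 24 | 4·0+3·0+5·4+2·2 = 24
Y: 4·4 = 16 | 4·0+3·4+5·0+2·2 = 16
A: 4·6 = 24 | 4·3+3·4+5·0+2·0 = 24
gcd(4,4,3,5,2) = 1

Coefficients: [4, 4, 3, 5, 2]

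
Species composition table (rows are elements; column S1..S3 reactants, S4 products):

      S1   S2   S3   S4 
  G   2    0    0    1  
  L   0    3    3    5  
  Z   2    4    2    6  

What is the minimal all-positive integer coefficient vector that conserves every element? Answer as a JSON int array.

G: 3·2+5·0+5·0 = 6 | 6·1 = 6
L: 3·0+5·3+5·3 = 30 | 6·5 = 30
Z: 3·2+5·4+5·2 = 36 | 6·6 = 36
gcd(3,5,5,6) = 1

Coefficients: [3, 5, 5, 6]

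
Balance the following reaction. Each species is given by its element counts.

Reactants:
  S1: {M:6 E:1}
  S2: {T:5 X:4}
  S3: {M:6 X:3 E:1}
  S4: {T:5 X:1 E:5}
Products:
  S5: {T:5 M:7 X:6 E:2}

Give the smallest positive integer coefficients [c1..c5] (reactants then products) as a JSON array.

Coefficients: [2, 5, 5, 1, 6]

T: 2·0+5·5+5·0+1·5 = 30 | 6·5 = 30
M: 2·6+5·0+5·6+1·0 = 42 | 6·7 = 42
X: 2·0+5·4+5·3+1·1 = 36 | 6·6 = 36
E: 2·1+5·0+5·1+1·5 = 12 | 6·2 = 12
gcd(2,5,5,1,6) = 1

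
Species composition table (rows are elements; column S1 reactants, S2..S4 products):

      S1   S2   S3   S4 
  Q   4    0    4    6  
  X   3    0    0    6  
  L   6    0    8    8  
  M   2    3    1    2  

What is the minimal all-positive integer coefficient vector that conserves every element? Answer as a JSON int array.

Q: 4·4 = 16 | 1·0+1·4+2·6 = 16
X: 4·3 = 12 | 1·0+1·0+2·6 = 12
L: 4·6 = 24 | 1·0+1·8+2·8 = 24
M: 4·2 = 8 | 1·3+1·1+2·2 = 8
gcd(4,1,1,2) = 1

Coefficients: [4, 1, 1, 2]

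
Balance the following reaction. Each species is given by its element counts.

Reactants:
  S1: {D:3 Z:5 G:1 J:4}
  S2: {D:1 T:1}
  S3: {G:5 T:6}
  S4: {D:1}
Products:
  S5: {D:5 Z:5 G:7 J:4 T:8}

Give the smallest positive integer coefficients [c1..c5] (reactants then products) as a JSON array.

Coefficients: [5, 4, 6, 6, 5]

D: 5·3+4·1+6·0+6·1 = 25 | 5·5 = 25
Z: 5·5+4·0+6·0+6·0 = 25 | 5·5 = 25
G: 5·1+4·0+6·5+6·0 = 35 | 5·7 = 35
J: 5·4+4·0+6·0+6·0 = 20 | 5·4 = 20
T: 5·0+4·1+6·6+6·0 = 40 | 5·8 = 40
gcd(5,4,6,6,5) = 1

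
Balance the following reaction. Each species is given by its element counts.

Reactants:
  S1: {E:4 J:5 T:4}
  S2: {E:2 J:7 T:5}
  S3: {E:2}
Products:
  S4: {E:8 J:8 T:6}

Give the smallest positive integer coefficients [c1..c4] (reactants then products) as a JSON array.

Coefficients: [2, 2, 6, 3]

E: 2·4+2·2+6·2 = 24 | 3·8 = 24
J: 2·5+2·7+6·0 = 24 | 3·8 = 24
T: 2·4+2·5+6·0 = 18 | 3·6 = 18
gcd(2,2,6,3) = 1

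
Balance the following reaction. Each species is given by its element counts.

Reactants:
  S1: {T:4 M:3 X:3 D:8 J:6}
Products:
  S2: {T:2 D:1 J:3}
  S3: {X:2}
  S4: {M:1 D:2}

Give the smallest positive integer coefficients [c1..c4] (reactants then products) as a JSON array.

Coefficients: [2, 4, 3, 6]

T: 2·4 = 8 | 4·2+3·0+6·0 = 8
M: 2·3 = 6 | 4·0+3·0+6·1 = 6
X: 2·3 = 6 | 4·0+3·2+6·0 = 6
D: 2·8 = 16 | 4·1+3·0+6·2 = 16
J: 2·6 = 12 | 4·3+3·0+6·0 = 12
gcd(2,4,3,6) = 1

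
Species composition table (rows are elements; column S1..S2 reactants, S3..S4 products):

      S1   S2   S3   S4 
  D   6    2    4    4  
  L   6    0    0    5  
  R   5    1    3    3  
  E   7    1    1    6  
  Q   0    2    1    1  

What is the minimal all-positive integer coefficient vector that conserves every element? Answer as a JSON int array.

D: 5·6+5·2 = 40 | 4·4+6·4 = 40
L: 5·6+5·0 = 30 | 4·0+6·5 = 30
R: 5·5+5·1 = 30 | 4·3+6·3 = 30
E: 5·7+5·1 = 40 | 4·1+6·6 = 40
Q: 5·0+5·2 = 10 | 4·1+6·1 = 10
gcd(5,5,4,6) = 1

Coefficients: [5, 5, 4, 6]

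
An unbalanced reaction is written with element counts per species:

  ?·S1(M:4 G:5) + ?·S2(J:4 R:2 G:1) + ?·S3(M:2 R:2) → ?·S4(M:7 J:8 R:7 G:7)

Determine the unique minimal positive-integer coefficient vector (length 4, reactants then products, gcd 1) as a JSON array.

Coefficients: [2, 4, 3, 2]

M: 2·4+4·0+3·2 = 14 | 2·7 = 14
J: 2·0+4·4+3·0 = 16 | 2·8 = 16
R: 2·0+4·2+3·2 = 14 | 2·7 = 14
G: 2·5+4·1+3·0 = 14 | 2·7 = 14
gcd(2,4,3,2) = 1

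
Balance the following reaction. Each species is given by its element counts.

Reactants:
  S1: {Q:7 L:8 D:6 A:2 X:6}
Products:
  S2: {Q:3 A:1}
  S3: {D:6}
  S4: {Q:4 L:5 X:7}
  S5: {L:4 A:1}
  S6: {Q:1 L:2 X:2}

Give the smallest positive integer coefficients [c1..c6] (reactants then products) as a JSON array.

Coefficients: [4, 5, 4, 2, 3, 5]

Q: 4·7 = 28 | 5·3+4·0+2·4+3·0+5·1 = 28
L: 4·8 = 32 | 5·0+4·0+2·5+3·4+5·2 = 32
D: 4·6 = 24 | 5·0+4·6+2·0+3·0+5·0 = 24
A: 4·2 = 8 | 5·1+4·0+2·0+3·1+5·0 = 8
X: 4·6 = 24 | 5·0+4·0+2·7+3·0+5·2 = 24
gcd(4,5,4,2,3,5) = 1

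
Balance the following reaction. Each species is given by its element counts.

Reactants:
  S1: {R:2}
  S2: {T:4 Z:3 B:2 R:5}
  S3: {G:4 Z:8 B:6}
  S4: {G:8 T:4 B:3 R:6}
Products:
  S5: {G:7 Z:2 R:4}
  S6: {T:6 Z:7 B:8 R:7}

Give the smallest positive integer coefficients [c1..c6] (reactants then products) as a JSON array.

Coefficients: [6, 4, 3, 2, 4, 4]

G: 6·0+4·0+3·4+2·8 = 28 | 4·7+4·0 = 28
T: 6·0+4·4+3·0+2·4 = 24 | 4·0+4·6 = 24
Z: 6·0+4·3+3·8+2·0 = 36 | 4·2+4·7 = 36
B: 6·0+4·2+3·6+2·3 = 32 | 4·0+4·8 = 32
R: 6·2+4·5+3·0+2·6 = 44 | 4·4+4·7 = 44
gcd(6,4,3,2,4,4) = 1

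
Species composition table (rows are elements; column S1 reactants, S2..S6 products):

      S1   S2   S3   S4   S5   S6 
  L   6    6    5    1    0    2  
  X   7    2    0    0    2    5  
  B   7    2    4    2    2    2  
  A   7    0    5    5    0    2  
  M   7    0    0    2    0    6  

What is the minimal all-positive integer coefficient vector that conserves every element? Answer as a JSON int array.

Coefficients: [6, 1, 3, 3, 5, 6]

L: 6·6 = 36 | 1·6+3·5+3·1+5·0+6·2 = 36
X: 6·7 = 42 | 1·2+3·0+3·0+5·2+6·5 = 42
B: 6·7 = 42 | 1·2+3·4+3·2+5·2+6·2 = 42
A: 6·7 = 42 | 1·0+3·5+3·5+5·0+6·2 = 42
M: 6·7 = 42 | 1·0+3·0+3·2+5·0+6·6 = 42
gcd(6,1,3,3,5,6) = 1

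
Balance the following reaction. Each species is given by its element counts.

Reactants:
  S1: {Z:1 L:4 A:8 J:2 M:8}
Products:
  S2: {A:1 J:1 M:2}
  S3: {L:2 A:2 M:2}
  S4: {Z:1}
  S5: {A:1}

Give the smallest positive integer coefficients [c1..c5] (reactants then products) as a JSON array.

Z: 1·1 = 1 | 2·0+2·0+1·1+2·0 = 1
L: 1·4 = 4 | 2·0+2·2+1·0+2·0 = 4
A: 1·8 = 8 | 2·1+2·2+1·0+2·1 = 8
J: 1·2 = 2 | 2·1+2·0+1·0+2·0 = 2
M: 1·8 = 8 | 2·2+2·2+1·0+2·0 = 8
gcd(1,2,2,1,2) = 1

Coefficients: [1, 2, 2, 1, 2]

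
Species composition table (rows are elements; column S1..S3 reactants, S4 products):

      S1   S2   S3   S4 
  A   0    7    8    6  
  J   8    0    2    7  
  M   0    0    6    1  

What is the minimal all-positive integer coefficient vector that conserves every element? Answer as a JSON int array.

A: 5·0+4·7+1·8 = 36 | 6·6 = 36
J: 5·8+4·0+1·2 = 42 | 6·7 = 42
M: 5·0+4·0+1·6 = 6 | 6·1 = 6
gcd(5,4,1,6) = 1

Coefficients: [5, 4, 1, 6]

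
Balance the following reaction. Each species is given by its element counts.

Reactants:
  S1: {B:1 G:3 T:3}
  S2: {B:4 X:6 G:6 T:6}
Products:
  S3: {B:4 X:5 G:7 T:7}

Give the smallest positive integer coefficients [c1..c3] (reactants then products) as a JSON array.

Coefficients: [4, 5, 6]

B: 4·1+5·4 = 24 | 6·4 = 24
X: 4·0+5·6 = 30 | 6·5 = 30
G: 4·3+5·6 = 42 | 6·7 = 42
T: 4·3+5·6 = 42 | 6·7 = 42
gcd(4,5,6) = 1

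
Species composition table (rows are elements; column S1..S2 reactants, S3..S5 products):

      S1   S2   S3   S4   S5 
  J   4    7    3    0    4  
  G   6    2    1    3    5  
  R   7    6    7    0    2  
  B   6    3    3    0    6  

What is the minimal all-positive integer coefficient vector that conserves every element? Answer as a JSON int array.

Coefficients: [5, 1, 5, 4, 3]

J: 5·4+1·7 = 27 | 5·3+4·0+3·4 = 27
G: 5·6+1·2 = 32 | 5·1+4·3+3·5 = 32
R: 5·7+1·6 = 41 | 5·7+4·0+3·2 = 41
B: 5·6+1·3 = 33 | 5·3+4·0+3·6 = 33
gcd(5,1,5,4,3) = 1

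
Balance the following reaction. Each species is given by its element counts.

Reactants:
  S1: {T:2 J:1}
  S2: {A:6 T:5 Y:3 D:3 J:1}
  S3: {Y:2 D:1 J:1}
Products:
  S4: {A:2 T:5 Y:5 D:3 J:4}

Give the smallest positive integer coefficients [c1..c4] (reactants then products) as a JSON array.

A: 5·0+1·6+6·0 = 6 | 3·2 = 6
T: 5·2+1·5+6·0 = 15 | 3·5 = 15
Y: 5·0+1·3+6·2 = 15 | 3·5 = 15
D: 5·0+1·3+6·1 = 9 | 3·3 = 9
J: 5·1+1·1+6·1 = 12 | 3·4 = 12
gcd(5,1,6,3) = 1

Coefficients: [5, 1, 6, 3]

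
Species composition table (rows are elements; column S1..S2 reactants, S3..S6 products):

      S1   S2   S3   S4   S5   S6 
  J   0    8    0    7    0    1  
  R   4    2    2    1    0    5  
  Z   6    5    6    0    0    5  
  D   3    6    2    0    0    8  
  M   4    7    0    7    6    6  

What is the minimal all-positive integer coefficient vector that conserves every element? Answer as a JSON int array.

Coefficients: [6, 3, 6, 3, 1, 3]

J: 6·0+3·8 = 24 | 6·0+3·7+1·0+3·1 = 24
R: 6·4+3·2 = 30 | 6·2+3·1+1·0+3·5 = 30
Z: 6·6+3·5 = 51 | 6·6+3·0+1·0+3·5 = 51
D: 6·3+3·6 = 36 | 6·2+3·0+1·0+3·8 = 36
M: 6·4+3·7 = 45 | 6·0+3·7+1·6+3·6 = 45
gcd(6,3,6,3,1,3) = 1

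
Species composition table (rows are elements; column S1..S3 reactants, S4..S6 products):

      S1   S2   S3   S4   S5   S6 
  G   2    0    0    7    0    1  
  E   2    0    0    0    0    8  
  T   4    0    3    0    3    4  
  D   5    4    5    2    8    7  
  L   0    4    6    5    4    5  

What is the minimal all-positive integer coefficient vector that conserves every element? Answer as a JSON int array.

Coefficients: [4, 6, 1, 1, 5, 1]

G: 4·2+6·0+1·0 = 8 | 1·7+5·0+1·1 = 8
E: 4·2+6·0+1·0 = 8 | 1·0+5·0+1·8 = 8
T: 4·4+6·0+1·3 = 19 | 1·0+5·3+1·4 = 19
D: 4·5+6·4+1·5 = 49 | 1·2+5·8+1·7 = 49
L: 4·0+6·4+1·6 = 30 | 1·5+5·4+1·5 = 30
gcd(4,6,1,1,5,1) = 1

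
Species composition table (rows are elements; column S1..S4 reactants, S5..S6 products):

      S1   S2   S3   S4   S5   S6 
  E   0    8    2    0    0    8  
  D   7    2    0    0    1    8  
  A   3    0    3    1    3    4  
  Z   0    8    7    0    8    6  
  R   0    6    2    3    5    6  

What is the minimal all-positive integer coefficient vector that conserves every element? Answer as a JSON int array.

Coefficients: [6, 5, 4, 6, 4, 6]

E: 6·0+5·8+4·2+6·0 = 48 | 4·0+6·8 = 48
D: 6·7+5·2+4·0+6·0 = 52 | 4·1+6·8 = 52
A: 6·3+5·0+4·3+6·1 = 36 | 4·3+6·4 = 36
Z: 6·0+5·8+4·7+6·0 = 68 | 4·8+6·6 = 68
R: 6·0+5·6+4·2+6·3 = 56 | 4·5+6·6 = 56
gcd(6,5,4,6,4,6) = 1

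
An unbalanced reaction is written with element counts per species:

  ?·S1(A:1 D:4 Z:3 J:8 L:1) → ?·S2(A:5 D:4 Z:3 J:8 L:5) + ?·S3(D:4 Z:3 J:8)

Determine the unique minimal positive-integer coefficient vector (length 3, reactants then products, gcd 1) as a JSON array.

Coefficients: [5, 1, 4]

A: 5·1 = 5 | 1·5+4·0 = 5
D: 5·4 = 20 | 1·4+4·4 = 20
Z: 5·3 = 15 | 1·3+4·3 = 15
J: 5·8 = 40 | 1·8+4·8 = 40
L: 5·1 = 5 | 1·5+4·0 = 5
gcd(5,1,4) = 1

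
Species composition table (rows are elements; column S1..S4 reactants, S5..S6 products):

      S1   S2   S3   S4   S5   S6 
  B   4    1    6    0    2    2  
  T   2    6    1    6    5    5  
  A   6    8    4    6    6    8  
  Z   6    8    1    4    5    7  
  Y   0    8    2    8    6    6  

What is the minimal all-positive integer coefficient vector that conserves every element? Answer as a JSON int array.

B: 3·4+4·1+1·6+4·0 = 22 | 5·2+6·2 = 22
T: 3·2+4·6+1·1+4·6 = 55 | 5·5+6·5 = 55
A: 3·6+4·8+1·4+4·6 = 78 | 5·6+6·8 = 78
Z: 3·6+4·8+1·1+4·4 = 67 | 5·5+6·7 = 67
Y: 3·0+4·8+1·2+4·8 = 66 | 5·6+6·6 = 66
gcd(3,4,1,4,5,6) = 1

Coefficients: [3, 4, 1, 4, 5, 6]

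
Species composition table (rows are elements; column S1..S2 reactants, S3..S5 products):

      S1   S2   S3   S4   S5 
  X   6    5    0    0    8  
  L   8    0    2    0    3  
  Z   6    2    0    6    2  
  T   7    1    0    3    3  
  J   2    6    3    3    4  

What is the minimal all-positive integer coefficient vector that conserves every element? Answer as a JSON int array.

Coefficients: [1, 2, 1, 1, 2]

X: 1·6+2·5 = 16 | 1·0+1·0+2·8 = 16
L: 1·8+2·0 = 8 | 1·2+1·0+2·3 = 8
Z: 1·6+2·2 = 10 | 1·0+1·6+2·2 = 10
T: 1·7+2·1 = 9 | 1·0+1·3+2·3 = 9
J: 1·2+2·6 = 14 | 1·3+1·3+2·4 = 14
gcd(1,2,1,1,2) = 1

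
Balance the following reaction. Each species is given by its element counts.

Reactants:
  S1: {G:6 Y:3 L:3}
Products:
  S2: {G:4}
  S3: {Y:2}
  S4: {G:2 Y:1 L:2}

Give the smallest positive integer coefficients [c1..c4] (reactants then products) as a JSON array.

G: 4·6 = 24 | 3·4+3·0+6·2 = 24
Y: 4·3 = 12 | 3·0+3·2+6·1 = 12
L: 4·3 = 12 | 3·0+3·0+6·2 = 12
gcd(4,3,3,6) = 1

Coefficients: [4, 3, 3, 6]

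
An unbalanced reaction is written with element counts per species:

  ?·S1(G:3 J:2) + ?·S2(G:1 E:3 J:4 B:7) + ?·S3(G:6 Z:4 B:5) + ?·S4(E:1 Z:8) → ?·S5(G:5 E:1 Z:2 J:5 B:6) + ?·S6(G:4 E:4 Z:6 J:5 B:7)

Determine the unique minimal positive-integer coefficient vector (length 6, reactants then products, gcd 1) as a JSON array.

Coefficients: [5, 5, 1, 3, 2, 4]

G: 5·3+5·1+1·6+3·0 = 26 | 2·5+4·4 = 26
E: 5·0+5·3+1·0+3·1 = 18 | 2·1+4·4 = 18
Z: 5·0+5·0+1·4+3·8 = 28 | 2·2+4·6 = 28
J: 5·2+5·4+1·0+3·0 = 30 | 2·5+4·5 = 30
B: 5·0+5·7+1·5+3·0 = 40 | 2·6+4·7 = 40
gcd(5,5,1,3,2,4) = 1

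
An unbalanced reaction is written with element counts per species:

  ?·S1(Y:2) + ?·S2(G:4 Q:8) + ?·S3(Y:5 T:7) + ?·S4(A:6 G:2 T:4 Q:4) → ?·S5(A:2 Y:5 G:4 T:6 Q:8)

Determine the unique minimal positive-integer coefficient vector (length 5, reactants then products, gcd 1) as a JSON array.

Coefficients: [5, 5, 4, 2, 6]

A: 5·0+5·0+4·0+2·6 = 12 | 6·2 = 12
Y: 5·2+5·0+4·5+2·0 = 30 | 6·5 = 30
G: 5·0+5·4+4·0+2·2 = 24 | 6·4 = 24
T: 5·0+5·0+4·7+2·4 = 36 | 6·6 = 36
Q: 5·0+5·8+4·0+2·4 = 48 | 6·8 = 48
gcd(5,5,4,2,6) = 1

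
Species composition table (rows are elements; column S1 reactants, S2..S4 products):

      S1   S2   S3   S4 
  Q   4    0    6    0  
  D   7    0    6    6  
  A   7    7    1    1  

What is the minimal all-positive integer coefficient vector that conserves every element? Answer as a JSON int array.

Coefficients: [6, 5, 4, 3]

Q: 6·4 = 24 | 5·0+4·6+3·0 = 24
D: 6·7 = 42 | 5·0+4·6+3·6 = 42
A: 6·7 = 42 | 5·7+4·1+3·1 = 42
gcd(6,5,4,3) = 1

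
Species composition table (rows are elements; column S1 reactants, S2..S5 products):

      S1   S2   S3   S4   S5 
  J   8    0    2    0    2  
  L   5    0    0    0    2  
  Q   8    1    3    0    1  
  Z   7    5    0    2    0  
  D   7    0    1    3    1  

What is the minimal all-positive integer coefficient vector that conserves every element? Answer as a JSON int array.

J: 2·8 = 16 | 2·0+3·2+2·0+5·2 = 16
L: 2·5 = 10 | 2·0+3·0+2·0+5·2 = 10
Q: 2·8 = 16 | 2·1+3·3+2·0+5·1 = 16
Z: 2·7 = 14 | 2·5+3·0+2·2+5·0 = 14
D: 2·7 = 14 | 2·0+3·1+2·3+5·1 = 14
gcd(2,2,3,2,5) = 1

Coefficients: [2, 2, 3, 2, 5]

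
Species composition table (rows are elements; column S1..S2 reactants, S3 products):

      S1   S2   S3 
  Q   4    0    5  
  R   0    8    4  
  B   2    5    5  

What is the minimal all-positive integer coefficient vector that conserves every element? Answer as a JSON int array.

Coefficients: [5, 2, 4]

Q: 5·4+2·0 = 20 | 4·5 = 20
R: 5·0+2·8 = 16 | 4·4 = 16
B: 5·2+2·5 = 20 | 4·5 = 20
gcd(5,2,4) = 1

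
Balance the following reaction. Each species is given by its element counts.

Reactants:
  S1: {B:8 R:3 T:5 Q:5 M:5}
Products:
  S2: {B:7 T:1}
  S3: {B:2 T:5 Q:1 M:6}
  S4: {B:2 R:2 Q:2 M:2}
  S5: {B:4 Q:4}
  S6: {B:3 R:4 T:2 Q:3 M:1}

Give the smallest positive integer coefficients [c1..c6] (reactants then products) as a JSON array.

B: 6·8 = 48 | 2·7+4·2+1·2+3·4+4·3 = 48
R: 6·3 = 18 | 2·0+4·0+1·2+3·0+4·4 = 18
T: 6·5 = 30 | 2·1+4·5+1·0+3·0+4·2 = 30
Q: 6·5 = 30 | 2·0+4·1+1·2+3·4+4·3 = 30
M: 6·5 = 30 | 2·0+4·6+1·2+3·0+4·1 = 30
gcd(6,2,4,1,3,4) = 1

Coefficients: [6, 2, 4, 1, 3, 4]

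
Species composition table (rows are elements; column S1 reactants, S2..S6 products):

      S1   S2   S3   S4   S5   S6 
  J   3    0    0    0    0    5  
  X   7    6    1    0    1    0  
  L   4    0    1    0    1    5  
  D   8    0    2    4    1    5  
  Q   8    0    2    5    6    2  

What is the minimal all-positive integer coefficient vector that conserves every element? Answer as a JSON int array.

J: 5·3 = 15 | 5·0+4·0+4·0+1·0+3·5 = 15
X: 5·7 = 35 | 5·6+4·1+4·0+1·1+3·0 = 35
L: 5·4 = 20 | 5·0+4·1+4·0+1·1+3·5 = 20
D: 5·8 = 40 | 5·0+4·2+4·4+1·1+3·5 = 40
Q: 5·8 = 40 | 5·0+4·2+4·5+1·6+3·2 = 40
gcd(5,5,4,4,1,3) = 1

Coefficients: [5, 5, 4, 4, 1, 3]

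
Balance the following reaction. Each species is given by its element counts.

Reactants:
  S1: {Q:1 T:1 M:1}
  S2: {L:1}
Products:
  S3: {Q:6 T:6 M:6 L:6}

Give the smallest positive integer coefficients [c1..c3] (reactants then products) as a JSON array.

Q: 6·1+6·0 = 6 | 1·6 = 6
T: 6·1+6·0 = 6 | 1·6 = 6
M: 6·1+6·0 = 6 | 1·6 = 6
L: 6·0+6·1 = 6 | 1·6 = 6
gcd(6,6,1) = 1

Coefficients: [6, 6, 1]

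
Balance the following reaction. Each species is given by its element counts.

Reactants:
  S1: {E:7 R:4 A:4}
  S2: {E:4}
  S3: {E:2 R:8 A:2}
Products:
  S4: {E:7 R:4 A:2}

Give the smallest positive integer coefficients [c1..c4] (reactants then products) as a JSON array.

Coefficients: [1, 3, 1, 3]

E: 1·7+3·4+1·2 = 21 | 3·7 = 21
R: 1·4+3·0+1·8 = 12 | 3·4 = 12
A: 1·4+3·0+1·2 = 6 | 3·2 = 6
gcd(1,3,1,3) = 1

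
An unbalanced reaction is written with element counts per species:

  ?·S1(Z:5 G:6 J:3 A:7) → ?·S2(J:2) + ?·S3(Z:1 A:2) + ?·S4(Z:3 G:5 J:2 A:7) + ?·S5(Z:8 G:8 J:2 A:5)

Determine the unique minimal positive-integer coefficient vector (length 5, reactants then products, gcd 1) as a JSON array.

Coefficients: [6, 3, 2, 4, 2]

Z: 6·5 = 30 | 3·0+2·1+4·3+2·8 = 30
G: 6·6 = 36 | 3·0+2·0+4·5+2·8 = 36
J: 6·3 = 18 | 3·2+2·0+4·2+2·2 = 18
A: 6·7 = 42 | 3·0+2·2+4·7+2·5 = 42
gcd(6,3,2,4,2) = 1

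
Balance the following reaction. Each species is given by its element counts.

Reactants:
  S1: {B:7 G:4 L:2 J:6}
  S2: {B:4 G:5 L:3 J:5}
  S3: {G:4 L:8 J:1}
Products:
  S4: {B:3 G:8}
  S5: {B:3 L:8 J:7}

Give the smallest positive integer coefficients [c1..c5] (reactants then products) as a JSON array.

B: 2·7+4·4+3·0 = 30 | 5·3+5·3 = 30
G: 2·4+4·5+3·4 = 40 | 5·8+5·0 = 40
L: 2·2+4·3+3·8 = 40 | 5·0+5·8 = 40
J: 2·6+4·5+3·1 = 35 | 5·0+5·7 = 35
gcd(2,4,3,5,5) = 1

Coefficients: [2, 4, 3, 5, 5]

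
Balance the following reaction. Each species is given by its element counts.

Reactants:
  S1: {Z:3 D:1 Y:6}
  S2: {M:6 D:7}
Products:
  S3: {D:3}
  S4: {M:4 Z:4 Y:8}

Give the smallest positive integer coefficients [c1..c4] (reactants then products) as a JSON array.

Coefficients: [4, 2, 6, 3]

M: 4·0+2·6 = 12 | 6·0+3·4 = 12
Z: 4·3+2·0 = 12 | 6·0+3·4 = 12
D: 4·1+2·7 = 18 | 6·3+3·0 = 18
Y: 4·6+2·0 = 24 | 6·0+3·8 = 24
gcd(4,2,6,3) = 1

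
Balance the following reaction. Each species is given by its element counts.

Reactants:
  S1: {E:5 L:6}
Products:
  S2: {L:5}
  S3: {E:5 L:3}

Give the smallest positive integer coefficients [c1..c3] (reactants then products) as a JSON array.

Coefficients: [5, 3, 5]

E: 5·5 = 25 | 3·0+5·5 = 25
L: 5·6 = 30 | 3·5+5·3 = 30
gcd(5,3,5) = 1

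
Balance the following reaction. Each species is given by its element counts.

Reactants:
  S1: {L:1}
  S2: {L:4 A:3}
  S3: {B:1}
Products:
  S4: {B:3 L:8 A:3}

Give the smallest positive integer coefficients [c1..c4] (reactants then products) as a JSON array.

B: 4·0+1·0+3·1 = 3 | 1·3 = 3
L: 4·1+1·4+3·0 = 8 | 1·8 = 8
A: 4·0+1·3+3·0 = 3 | 1·3 = 3
gcd(4,1,3,1) = 1

Coefficients: [4, 1, 3, 1]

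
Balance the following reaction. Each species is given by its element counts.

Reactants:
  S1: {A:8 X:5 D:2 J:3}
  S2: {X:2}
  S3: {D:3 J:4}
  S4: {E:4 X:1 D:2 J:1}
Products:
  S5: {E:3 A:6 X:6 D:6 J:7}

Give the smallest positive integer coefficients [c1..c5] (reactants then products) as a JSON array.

E: 3·0+3·0+4·0+3·4 = 12 | 4·3 = 12
A: 3·8+3·0+4·0+3·0 = 24 | 4·6 = 24
X: 3·5+3·2+4·0+3·1 = 24 | 4·6 = 24
D: 3·2+3·0+4·3+3·2 = 24 | 4·6 = 24
J: 3·3+3·0+4·4+3·1 = 28 | 4·7 = 28
gcd(3,3,4,3,4) = 1

Coefficients: [3, 3, 4, 3, 4]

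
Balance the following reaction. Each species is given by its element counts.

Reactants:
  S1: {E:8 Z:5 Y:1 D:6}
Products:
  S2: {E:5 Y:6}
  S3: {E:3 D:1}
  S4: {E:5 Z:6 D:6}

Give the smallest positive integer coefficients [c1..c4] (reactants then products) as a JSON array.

E: 6·8 = 48 | 1·5+6·3+5·5 = 48
Z: 6·5 = 30 | 1·0+6·0+5·6 = 30
Y: 6·1 = 6 | 1·6+6·0+5·0 = 6
D: 6·6 = 36 | 1·0+6·1+5·6 = 36
gcd(6,1,6,5) = 1

Coefficients: [6, 1, 6, 5]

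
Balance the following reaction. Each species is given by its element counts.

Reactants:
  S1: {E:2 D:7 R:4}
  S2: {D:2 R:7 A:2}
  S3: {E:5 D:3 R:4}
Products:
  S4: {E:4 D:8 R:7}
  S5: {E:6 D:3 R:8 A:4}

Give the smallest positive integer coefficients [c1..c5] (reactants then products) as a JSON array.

Coefficients: [5, 2, 4, 6, 1]

E: 5·2+2·0+4·5 = 30 | 6·4+1·6 = 30
D: 5·7+2·2+4·3 = 51 | 6·8+1·3 = 51
R: 5·4+2·7+4·4 = 50 | 6·7+1·8 = 50
A: 5·0+2·2+4·0 = 4 | 6·0+1·4 = 4
gcd(5,2,4,6,1) = 1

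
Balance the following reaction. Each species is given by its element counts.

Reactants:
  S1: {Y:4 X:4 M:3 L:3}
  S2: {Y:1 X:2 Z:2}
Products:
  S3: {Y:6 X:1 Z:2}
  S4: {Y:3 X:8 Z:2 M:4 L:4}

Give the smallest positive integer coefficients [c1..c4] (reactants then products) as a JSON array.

Y: 4·4+5·1 = 21 | 2·6+3·3 = 21
X: 4·4+5·2 = 26 | 2·1+3·8 = 26
Z: 4·0+5·2 = 10 | 2·2+3·2 = 10
M: 4·3+5·0 = 12 | 2·0+3·4 = 12
L: 4·3+5·0 = 12 | 2·0+3·4 = 12
gcd(4,5,2,3) = 1

Coefficients: [4, 5, 2, 3]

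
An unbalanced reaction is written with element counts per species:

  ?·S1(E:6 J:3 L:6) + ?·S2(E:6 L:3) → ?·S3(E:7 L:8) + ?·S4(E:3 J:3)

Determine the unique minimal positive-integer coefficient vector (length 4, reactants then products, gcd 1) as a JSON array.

Coefficients: [3, 2, 3, 3]

E: 3·6+2·6 = 30 | 3·7+3·3 = 30
J: 3·3+2·0 = 9 | 3·0+3·3 = 9
L: 3·6+2·3 = 24 | 3·8+3·0 = 24
gcd(3,2,3,3) = 1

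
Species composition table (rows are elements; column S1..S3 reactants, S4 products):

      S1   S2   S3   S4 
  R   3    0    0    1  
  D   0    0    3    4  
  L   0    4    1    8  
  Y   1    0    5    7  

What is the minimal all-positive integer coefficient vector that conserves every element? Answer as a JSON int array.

Coefficients: [1, 5, 4, 3]

R: 1·3+5·0+4·0 = 3 | 3·1 = 3
D: 1·0+5·0+4·3 = 12 | 3·4 = 12
L: 1·0+5·4+4·1 = 24 | 3·8 = 24
Y: 1·1+5·0+4·5 = 21 | 3·7 = 21
gcd(1,5,4,3) = 1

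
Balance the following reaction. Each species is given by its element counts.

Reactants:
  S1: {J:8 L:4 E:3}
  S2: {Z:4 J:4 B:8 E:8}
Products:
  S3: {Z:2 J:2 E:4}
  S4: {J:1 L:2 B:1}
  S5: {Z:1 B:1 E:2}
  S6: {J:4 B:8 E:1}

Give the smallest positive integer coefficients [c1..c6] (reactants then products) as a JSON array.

Z: 1·0+4·4 = 16 | 5·2+2·0+6·1+3·0 = 16
J: 1·8+4·4 = 24 | 5·2+2·1+6·0+3·4 = 24
L: 1·4+4·0 = 4 | 5·0+2·2+6·0+3·0 = 4
B: 1·0+4·8 = 32 | 5·0+2·1+6·1+3·8 = 32
E: 1·3+4·8 = 35 | 5·4+2·0+6·2+3·1 = 35
gcd(1,4,5,2,6,3) = 1

Coefficients: [1, 4, 5, 2, 6, 3]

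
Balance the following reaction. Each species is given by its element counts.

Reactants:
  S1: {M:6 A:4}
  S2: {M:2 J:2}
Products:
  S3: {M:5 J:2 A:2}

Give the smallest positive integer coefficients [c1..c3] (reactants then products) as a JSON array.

M: 1·6+2·2 = 10 | 2·5 = 10
J: 1·0+2·2 = 4 | 2·2 = 4
A: 1·4+2·0 = 4 | 2·2 = 4
gcd(1,2,2) = 1

Coefficients: [1, 2, 2]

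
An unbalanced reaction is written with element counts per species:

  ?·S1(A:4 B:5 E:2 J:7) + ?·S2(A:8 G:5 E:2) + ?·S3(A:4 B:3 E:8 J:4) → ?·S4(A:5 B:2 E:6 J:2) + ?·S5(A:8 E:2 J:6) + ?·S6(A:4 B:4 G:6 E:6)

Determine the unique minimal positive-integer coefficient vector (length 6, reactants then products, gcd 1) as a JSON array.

A: 2·4+6·8+6·4 = 80 | 4·5+5·8+5·4 = 80
B: 2·5+6·0+6·3 = 28 | 4·2+5·0+5·4 = 28
G: 2·0+6·5+6·0 = 30 | 4·0+5·0+5·6 = 30
E: 2·2+6·2+6·8 = 64 | 4·6+5·2+5·6 = 64
J: 2·7+6·0+6·4 = 38 | 4·2+5·6+5·0 = 38
gcd(2,6,6,4,5,5) = 1

Coefficients: [2, 6, 6, 4, 5, 5]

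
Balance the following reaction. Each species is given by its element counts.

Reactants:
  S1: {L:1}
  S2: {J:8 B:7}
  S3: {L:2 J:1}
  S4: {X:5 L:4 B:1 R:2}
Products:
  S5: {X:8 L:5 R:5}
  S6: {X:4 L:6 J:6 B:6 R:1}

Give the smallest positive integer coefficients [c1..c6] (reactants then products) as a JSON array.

X: 3·0+2·0+2·0+4·5 = 20 | 1·8+3·4 = 20
L: 3·1+2·0+2·2+4·4 = 23 | 1·5+3·6 = 23
J: 3·0+2·8+2·1+4·0 = 18 | 1·0+3·6 = 18
B: 3·0+2·7+2·0+4·1 = 18 | 1·0+3·6 = 18
R: 3·0+2·0+2·0+4·2 = 8 | 1·5+3·1 = 8
gcd(3,2,2,4,1,3) = 1

Coefficients: [3, 2, 2, 4, 1, 3]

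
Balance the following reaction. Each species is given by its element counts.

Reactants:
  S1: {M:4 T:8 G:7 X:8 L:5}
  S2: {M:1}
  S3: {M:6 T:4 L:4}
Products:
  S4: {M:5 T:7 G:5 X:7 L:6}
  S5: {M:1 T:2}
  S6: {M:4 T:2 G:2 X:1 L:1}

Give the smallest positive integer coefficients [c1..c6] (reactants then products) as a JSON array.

M: 2·4+5·1+1·6 = 19 | 2·5+1·1+2·4 = 19
T: 2·8+5·0+1·4 = 20 | 2·7+1·2+2·2 = 20
G: 2·7+5·0+1·0 = 14 | 2·5+1·0+2·2 = 14
X: 2·8+5·0+1·0 = 16 | 2·7+1·0+2·1 = 16
L: 2·5+5·0+1·4 = 14 | 2·6+1·0+2·1 = 14
gcd(2,5,1,2,1,2) = 1

Coefficients: [2, 5, 1, 2, 1, 2]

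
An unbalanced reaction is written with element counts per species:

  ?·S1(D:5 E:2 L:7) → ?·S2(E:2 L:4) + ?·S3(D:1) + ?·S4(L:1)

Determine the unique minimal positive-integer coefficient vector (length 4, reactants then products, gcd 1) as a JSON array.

Coefficients: [1, 1, 5, 3]

D: 1·5 = 5 | 1·0+5·1+3·0 = 5
E: 1·2 = 2 | 1·2+5·0+3·0 = 2
L: 1·7 = 7 | 1·4+5·0+3·1 = 7
gcd(1,1,5,3) = 1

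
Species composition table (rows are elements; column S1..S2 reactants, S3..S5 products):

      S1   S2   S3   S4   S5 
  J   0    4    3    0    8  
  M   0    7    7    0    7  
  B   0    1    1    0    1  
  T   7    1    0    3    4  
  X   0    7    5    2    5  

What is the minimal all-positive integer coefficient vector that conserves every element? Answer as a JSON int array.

Coefficients: [2, 5, 4, 5, 1]

J: 2·0+5·4 = 20 | 4·3+5·0+1·8 = 20
M: 2·0+5·7 = 35 | 4·7+5·0+1·7 = 35
B: 2·0+5·1 = 5 | 4·1+5·0+1·1 = 5
T: 2·7+5·1 = 19 | 4·0+5·3+1·4 = 19
X: 2·0+5·7 = 35 | 4·5+5·2+1·5 = 35
gcd(2,5,4,5,1) = 1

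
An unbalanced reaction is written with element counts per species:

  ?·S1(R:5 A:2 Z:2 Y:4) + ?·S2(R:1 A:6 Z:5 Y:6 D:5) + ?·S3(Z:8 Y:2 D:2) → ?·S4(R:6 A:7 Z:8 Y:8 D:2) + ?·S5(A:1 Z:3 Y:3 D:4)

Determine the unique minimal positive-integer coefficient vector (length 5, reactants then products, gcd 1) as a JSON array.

R: 2·5+2·1+1·0 = 12 | 2·6+2·0 = 12
A: 2·2+2·6+1·0 = 16 | 2·7+2·1 = 16
Z: 2·2+2·5+1·8 = 22 | 2·8+2·3 = 22
Y: 2·4+2·6+1·2 = 22 | 2·8+2·3 = 22
D: 2·0+2·5+1·2 = 12 | 2·2+2·4 = 12
gcd(2,2,1,2,2) = 1

Coefficients: [2, 2, 1, 2, 2]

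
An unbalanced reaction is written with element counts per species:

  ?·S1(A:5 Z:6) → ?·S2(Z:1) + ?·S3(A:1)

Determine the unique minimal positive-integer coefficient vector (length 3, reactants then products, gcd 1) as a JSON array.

A: 1·5 = 5 | 6·0+5·1 = 5
Z: 1·6 = 6 | 6·1+5·0 = 6
gcd(1,6,5) = 1

Coefficients: [1, 6, 5]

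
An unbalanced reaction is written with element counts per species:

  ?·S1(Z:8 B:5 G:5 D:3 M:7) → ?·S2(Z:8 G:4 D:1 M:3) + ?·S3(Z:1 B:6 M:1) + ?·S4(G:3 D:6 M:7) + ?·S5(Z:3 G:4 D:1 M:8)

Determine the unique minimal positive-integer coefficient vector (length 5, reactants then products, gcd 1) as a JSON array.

Z: 6·8 = 48 | 5·8+5·1+2·0+1·3 = 48
B: 6·5 = 30 | 5·0+5·6+2·0+1·0 = 30
G: 6·5 = 30 | 5·4+5·0+2·3+1·4 = 30
D: 6·3 = 18 | 5·1+5·0+2·6+1·1 = 18
M: 6·7 = 42 | 5·3+5·1+2·7+1·8 = 42
gcd(6,5,5,2,1) = 1

Coefficients: [6, 5, 5, 2, 1]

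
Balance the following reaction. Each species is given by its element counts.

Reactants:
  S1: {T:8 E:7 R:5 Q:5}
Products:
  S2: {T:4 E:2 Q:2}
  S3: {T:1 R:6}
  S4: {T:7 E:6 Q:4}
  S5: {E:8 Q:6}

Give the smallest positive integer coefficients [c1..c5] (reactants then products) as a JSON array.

T: 6·8 = 48 | 2·4+5·1+5·7+1·0 = 48
E: 6·7 = 42 | 2·2+5·0+5·6+1·8 = 42
R: 6·5 = 30 | 2·0+5·6+5·0+1·0 = 30
Q: 6·5 = 30 | 2·2+5·0+5·4+1·6 = 30
gcd(6,2,5,5,1) = 1

Coefficients: [6, 2, 5, 5, 1]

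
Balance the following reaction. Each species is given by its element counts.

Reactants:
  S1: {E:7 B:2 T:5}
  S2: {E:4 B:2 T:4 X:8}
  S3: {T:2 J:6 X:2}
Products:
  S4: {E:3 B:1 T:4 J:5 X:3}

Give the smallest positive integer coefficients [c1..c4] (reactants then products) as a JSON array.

Coefficients: [2, 1, 5, 6]

E: 2·7+1·4+5·0 = 18 | 6·3 = 18
B: 2·2+1·2+5·0 = 6 | 6·1 = 6
T: 2·5+1·4+5·2 = 24 | 6·4 = 24
J: 2·0+1·0+5·6 = 30 | 6·5 = 30
X: 2·0+1·8+5·2 = 18 | 6·3 = 18
gcd(2,1,5,6) = 1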